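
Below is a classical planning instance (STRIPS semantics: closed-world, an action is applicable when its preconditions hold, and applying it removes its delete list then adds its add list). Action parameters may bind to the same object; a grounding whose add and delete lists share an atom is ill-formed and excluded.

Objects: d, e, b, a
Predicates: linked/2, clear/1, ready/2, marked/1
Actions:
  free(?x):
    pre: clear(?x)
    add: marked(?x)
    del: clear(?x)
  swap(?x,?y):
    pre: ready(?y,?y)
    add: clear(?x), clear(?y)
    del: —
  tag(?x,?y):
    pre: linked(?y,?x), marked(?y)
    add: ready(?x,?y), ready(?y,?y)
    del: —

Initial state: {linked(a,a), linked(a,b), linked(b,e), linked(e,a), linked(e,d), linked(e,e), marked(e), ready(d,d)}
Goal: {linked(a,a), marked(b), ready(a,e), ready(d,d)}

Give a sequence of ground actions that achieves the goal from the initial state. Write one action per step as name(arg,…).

1. swap(b,d)  →  {clear(b), clear(d), linked(a,a), linked(a,b), linked(b,e), linked(e,a), linked(e,d), linked(e,e), marked(e), ready(d,d)}
2. free(b)  →  {clear(d), linked(a,a), linked(a,b), linked(b,e), linked(e,a), linked(e,d), linked(e,e), marked(b), marked(e), ready(d,d)}
3. tag(a,e)  →  {clear(d), linked(a,a), linked(a,b), linked(b,e), linked(e,a), linked(e,d), linked(e,e), marked(b), marked(e), ready(a,e), ready(d,d), ready(e,e)}

swap(b,d); free(b); tag(a,e)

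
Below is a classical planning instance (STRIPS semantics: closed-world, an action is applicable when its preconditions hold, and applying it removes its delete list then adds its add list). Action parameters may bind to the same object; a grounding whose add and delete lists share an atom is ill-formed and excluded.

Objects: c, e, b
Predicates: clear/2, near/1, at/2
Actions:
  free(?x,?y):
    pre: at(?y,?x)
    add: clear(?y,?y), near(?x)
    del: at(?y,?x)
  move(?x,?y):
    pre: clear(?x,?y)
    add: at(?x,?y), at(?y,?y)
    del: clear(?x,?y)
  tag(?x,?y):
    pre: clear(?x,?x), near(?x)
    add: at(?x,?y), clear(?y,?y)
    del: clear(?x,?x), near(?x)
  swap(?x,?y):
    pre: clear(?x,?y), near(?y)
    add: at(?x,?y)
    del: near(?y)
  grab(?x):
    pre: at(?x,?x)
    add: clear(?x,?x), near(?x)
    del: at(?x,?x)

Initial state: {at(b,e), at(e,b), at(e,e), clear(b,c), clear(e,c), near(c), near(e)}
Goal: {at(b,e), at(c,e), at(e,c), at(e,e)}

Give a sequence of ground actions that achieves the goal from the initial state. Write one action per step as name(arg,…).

free(b,e); tag(e,c); tag(c,e)

1. free(b,e)  →  {at(b,e), at(e,e), clear(b,c), clear(e,c), clear(e,e), near(b), near(c), near(e)}
2. tag(e,c)  →  {at(b,e), at(e,c), at(e,e), clear(b,c), clear(c,c), clear(e,c), near(b), near(c)}
3. tag(c,e)  →  {at(b,e), at(c,e), at(e,c), at(e,e), clear(b,c), clear(e,c), clear(e,e), near(b)}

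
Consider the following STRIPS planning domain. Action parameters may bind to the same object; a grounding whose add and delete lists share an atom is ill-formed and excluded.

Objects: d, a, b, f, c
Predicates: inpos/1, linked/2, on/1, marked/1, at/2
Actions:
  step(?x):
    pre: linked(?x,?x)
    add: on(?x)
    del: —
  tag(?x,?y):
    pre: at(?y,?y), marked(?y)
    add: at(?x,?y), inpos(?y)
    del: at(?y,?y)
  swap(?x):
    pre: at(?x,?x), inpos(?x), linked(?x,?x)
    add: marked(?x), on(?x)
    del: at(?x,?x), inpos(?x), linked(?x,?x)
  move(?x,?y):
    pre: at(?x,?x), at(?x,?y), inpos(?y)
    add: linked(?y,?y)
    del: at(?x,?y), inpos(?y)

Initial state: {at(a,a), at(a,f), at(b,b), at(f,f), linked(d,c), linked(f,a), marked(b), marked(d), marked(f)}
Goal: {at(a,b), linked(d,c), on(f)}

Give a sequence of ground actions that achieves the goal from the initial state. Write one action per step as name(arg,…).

tag(d,f); tag(a,b); move(a,f); step(f)

1. tag(d,f)  →  {at(a,a), at(a,f), at(b,b), at(d,f), inpos(f), linked(d,c), linked(f,a), marked(b), marked(d), marked(f)}
2. tag(a,b)  →  {at(a,a), at(a,b), at(a,f), at(d,f), inpos(b), inpos(f), linked(d,c), linked(f,a), marked(b), marked(d), marked(f)}
3. move(a,f)  →  {at(a,a), at(a,b), at(d,f), inpos(b), linked(d,c), linked(f,a), linked(f,f), marked(b), marked(d), marked(f)}
4. step(f)  →  {at(a,a), at(a,b), at(d,f), inpos(b), linked(d,c), linked(f,a), linked(f,f), marked(b), marked(d), marked(f), on(f)}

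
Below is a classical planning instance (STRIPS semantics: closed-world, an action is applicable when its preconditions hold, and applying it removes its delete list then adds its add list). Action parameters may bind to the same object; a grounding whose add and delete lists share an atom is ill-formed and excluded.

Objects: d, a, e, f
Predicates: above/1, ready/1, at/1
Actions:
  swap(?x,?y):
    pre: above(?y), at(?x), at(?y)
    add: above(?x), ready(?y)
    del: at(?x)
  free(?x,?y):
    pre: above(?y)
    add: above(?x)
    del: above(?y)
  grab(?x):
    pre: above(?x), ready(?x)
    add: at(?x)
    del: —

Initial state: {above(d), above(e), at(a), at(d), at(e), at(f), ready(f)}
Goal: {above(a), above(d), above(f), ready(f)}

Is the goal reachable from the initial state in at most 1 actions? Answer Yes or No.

No

1. swap(a,d)  →  {above(a), above(d), above(e), at(d), at(e), at(f), ready(d), ready(f)}
2. swap(f,d)  →  {above(a), above(d), above(e), above(f), at(d), at(e), ready(d), ready(f)}
optimal plan length = 2; 2 > 1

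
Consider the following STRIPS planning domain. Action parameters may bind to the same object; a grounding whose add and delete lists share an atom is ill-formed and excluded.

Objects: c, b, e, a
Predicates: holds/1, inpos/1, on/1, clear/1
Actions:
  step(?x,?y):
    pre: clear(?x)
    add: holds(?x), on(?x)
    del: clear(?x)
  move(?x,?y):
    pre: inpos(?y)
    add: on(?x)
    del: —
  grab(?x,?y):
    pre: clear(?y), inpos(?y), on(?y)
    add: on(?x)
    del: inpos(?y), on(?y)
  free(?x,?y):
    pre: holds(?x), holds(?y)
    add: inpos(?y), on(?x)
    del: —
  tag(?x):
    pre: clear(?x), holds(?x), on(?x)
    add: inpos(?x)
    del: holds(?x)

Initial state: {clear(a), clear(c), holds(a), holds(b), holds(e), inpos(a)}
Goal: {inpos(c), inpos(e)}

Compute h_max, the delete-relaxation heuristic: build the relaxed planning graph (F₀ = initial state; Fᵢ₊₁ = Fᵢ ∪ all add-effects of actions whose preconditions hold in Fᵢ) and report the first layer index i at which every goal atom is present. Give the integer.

2

F0 = init (6 atoms)
F1 = F0 ∪ {holds(c), inpos(b), inpos(e), on(a), on(b), on(c), on(e)}  (13 atoms)
F2 = F1 ∪ {inpos(c)}  (14 atoms)
goal ⊆ F2  ⇒  h_max = 2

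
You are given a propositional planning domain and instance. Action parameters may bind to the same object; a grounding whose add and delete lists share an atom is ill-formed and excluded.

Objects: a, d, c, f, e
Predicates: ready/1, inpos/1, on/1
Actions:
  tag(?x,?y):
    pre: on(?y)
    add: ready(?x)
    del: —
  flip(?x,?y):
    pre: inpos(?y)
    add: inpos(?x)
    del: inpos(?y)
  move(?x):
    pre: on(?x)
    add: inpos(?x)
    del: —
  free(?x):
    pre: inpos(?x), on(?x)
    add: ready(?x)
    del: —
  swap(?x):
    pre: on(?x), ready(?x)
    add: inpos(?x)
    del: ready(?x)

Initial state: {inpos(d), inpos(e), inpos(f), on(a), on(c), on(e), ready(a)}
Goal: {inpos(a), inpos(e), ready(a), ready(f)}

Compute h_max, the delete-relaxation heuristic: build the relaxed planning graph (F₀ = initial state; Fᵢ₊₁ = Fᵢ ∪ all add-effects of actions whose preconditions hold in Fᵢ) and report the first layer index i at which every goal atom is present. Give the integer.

F0 = init (7 atoms)
F1 = F0 ∪ {inpos(a), inpos(c), ready(c), ready(d), ready(e), ready(f)}  (13 atoms)
goal ⊆ F1  ⇒  h_max = 1

1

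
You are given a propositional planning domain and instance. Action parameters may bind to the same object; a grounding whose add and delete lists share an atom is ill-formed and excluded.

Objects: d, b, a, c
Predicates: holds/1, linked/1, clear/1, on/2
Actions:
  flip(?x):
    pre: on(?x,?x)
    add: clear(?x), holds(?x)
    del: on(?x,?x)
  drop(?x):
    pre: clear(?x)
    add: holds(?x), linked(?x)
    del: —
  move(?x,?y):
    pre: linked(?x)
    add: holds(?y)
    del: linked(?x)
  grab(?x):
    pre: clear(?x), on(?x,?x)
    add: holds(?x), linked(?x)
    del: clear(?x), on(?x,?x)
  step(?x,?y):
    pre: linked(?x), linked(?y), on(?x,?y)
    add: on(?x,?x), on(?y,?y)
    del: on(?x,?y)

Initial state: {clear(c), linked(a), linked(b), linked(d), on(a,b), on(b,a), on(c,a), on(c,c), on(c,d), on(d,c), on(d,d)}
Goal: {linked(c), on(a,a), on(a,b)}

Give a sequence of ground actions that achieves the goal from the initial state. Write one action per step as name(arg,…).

drop(c); step(b,a)

1. drop(c)  →  {clear(c), holds(c), linked(a), linked(b), linked(c), linked(d), on(a,b), on(b,a), on(c,a), on(c,c), on(c,d), on(d,c), on(d,d)}
2. step(b,a)  →  {clear(c), holds(c), linked(a), linked(b), linked(c), linked(d), on(a,a), on(a,b), on(b,b), on(c,a), on(c,c), on(c,d), on(d,c), on(d,d)}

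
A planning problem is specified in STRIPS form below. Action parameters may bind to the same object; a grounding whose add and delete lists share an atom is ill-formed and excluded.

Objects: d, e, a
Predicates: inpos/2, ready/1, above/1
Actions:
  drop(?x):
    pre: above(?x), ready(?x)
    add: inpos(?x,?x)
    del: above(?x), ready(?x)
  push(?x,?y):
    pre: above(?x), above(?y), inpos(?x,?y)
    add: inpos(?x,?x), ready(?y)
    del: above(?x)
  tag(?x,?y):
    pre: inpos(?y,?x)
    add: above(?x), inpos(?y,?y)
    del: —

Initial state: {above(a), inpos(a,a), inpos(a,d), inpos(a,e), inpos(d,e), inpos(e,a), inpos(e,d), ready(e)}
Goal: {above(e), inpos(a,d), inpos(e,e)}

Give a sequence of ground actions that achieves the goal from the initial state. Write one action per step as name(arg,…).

1. tag(d,e)  →  {above(a), above(d), inpos(a,a), inpos(a,d), inpos(a,e), inpos(d,e), inpos(e,a), inpos(e,d), inpos(e,e), ready(e)}
2. tag(e,d)  →  {above(a), above(d), above(e), inpos(a,a), inpos(a,d), inpos(a,e), inpos(d,d), inpos(d,e), inpos(e,a), inpos(e,d), inpos(e,e), ready(e)}

tag(d,e); tag(e,d)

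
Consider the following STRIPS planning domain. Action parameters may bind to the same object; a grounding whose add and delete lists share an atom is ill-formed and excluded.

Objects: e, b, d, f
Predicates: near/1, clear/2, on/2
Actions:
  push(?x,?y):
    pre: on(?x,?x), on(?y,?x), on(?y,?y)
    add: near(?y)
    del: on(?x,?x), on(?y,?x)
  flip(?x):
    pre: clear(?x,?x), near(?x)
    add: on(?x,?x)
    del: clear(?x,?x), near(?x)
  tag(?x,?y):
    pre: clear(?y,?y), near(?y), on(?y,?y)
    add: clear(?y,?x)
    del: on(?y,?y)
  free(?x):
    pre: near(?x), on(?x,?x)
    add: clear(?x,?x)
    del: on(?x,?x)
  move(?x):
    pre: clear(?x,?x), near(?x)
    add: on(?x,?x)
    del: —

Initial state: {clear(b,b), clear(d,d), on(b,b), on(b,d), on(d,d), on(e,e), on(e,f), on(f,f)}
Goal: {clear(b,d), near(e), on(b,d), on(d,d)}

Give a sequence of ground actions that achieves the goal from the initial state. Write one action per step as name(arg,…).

push(e,e); push(b,b); move(b); tag(d,b)

1. push(e,e)  →  {clear(b,b), clear(d,d), near(e), on(b,b), on(b,d), on(d,d), on(e,f), on(f,f)}
2. push(b,b)  →  {clear(b,b), clear(d,d), near(b), near(e), on(b,d), on(d,d), on(e,f), on(f,f)}
3. move(b)  →  {clear(b,b), clear(d,d), near(b), near(e), on(b,b), on(b,d), on(d,d), on(e,f), on(f,f)}
4. tag(d,b)  →  {clear(b,b), clear(b,d), clear(d,d), near(b), near(e), on(b,d), on(d,d), on(e,f), on(f,f)}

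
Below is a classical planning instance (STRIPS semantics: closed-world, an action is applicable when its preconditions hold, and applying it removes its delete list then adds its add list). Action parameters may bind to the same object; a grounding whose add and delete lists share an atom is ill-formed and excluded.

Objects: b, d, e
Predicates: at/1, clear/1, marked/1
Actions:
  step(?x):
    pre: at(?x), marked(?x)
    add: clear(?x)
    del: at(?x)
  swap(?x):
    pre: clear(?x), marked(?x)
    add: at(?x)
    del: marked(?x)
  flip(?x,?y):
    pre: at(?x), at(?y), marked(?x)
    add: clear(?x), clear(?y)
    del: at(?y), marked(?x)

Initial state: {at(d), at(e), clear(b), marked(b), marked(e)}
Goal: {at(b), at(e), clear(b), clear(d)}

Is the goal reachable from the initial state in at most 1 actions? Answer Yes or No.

No

1. swap(b)  →  {at(b), at(d), at(e), clear(b), marked(e)}
2. flip(e,d)  →  {at(b), at(e), clear(b), clear(d), clear(e)}
optimal plan length = 2; 2 > 1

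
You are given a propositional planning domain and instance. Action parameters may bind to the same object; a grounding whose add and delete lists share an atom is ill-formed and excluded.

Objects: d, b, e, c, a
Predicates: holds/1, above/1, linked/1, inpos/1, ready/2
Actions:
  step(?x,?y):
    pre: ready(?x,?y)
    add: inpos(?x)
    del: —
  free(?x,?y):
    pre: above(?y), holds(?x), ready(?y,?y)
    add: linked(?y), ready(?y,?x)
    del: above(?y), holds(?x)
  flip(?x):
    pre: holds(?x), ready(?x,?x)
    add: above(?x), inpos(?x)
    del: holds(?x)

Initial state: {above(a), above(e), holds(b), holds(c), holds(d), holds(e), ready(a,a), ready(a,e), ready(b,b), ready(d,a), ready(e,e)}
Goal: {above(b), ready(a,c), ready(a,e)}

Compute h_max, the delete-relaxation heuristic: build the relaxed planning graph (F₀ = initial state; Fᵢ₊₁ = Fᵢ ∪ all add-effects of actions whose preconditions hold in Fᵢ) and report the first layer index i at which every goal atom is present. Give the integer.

F0 = init (11 atoms)
F1 = F0 ∪ {above(b), inpos(a), inpos(b), inpos(d), inpos(e), linked(a), linked(e), ready(a,b), ready(a,c), ready(a,d), ready(e,b), ready(e,c), ready(e,d)}  (24 atoms)
goal ⊆ F1  ⇒  h_max = 1

1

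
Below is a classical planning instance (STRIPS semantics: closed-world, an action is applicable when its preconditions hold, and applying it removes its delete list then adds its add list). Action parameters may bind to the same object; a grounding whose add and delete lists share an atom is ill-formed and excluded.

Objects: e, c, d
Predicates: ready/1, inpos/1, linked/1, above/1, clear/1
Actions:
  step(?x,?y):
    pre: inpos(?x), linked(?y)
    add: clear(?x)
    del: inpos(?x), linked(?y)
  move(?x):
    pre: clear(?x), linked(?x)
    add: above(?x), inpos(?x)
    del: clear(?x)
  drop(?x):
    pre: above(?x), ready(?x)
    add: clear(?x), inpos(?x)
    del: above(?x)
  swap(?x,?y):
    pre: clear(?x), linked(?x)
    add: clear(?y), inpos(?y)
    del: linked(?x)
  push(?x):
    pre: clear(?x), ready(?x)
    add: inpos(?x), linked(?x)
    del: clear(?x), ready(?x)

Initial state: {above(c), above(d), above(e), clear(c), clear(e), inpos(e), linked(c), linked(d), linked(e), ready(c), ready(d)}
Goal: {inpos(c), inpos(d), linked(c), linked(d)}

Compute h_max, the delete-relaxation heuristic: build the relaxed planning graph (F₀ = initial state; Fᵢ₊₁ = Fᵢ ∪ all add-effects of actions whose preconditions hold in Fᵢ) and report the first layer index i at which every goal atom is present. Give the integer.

1

F0 = init (11 atoms)
F1 = F0 ∪ {clear(d), inpos(c), inpos(d)}  (14 atoms)
goal ⊆ F1  ⇒  h_max = 1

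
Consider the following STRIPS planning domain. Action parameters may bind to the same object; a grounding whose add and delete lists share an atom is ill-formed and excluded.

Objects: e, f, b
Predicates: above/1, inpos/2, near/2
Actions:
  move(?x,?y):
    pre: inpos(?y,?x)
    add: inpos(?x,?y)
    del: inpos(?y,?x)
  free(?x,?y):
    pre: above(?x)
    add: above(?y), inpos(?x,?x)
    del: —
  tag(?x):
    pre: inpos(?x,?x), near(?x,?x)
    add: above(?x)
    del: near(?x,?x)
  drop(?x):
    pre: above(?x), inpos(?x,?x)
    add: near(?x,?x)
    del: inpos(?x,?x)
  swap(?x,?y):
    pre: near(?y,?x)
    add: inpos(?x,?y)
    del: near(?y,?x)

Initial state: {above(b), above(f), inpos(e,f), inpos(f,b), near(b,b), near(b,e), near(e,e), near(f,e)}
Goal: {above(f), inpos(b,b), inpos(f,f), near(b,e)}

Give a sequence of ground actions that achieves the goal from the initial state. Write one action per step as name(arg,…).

free(f,e); free(b,e)

1. free(f,e)  →  {above(b), above(e), above(f), inpos(e,f), inpos(f,b), inpos(f,f), near(b,b), near(b,e), near(e,e), near(f,e)}
2. free(b,e)  →  {above(b), above(e), above(f), inpos(b,b), inpos(e,f), inpos(f,b), inpos(f,f), near(b,b), near(b,e), near(e,e), near(f,e)}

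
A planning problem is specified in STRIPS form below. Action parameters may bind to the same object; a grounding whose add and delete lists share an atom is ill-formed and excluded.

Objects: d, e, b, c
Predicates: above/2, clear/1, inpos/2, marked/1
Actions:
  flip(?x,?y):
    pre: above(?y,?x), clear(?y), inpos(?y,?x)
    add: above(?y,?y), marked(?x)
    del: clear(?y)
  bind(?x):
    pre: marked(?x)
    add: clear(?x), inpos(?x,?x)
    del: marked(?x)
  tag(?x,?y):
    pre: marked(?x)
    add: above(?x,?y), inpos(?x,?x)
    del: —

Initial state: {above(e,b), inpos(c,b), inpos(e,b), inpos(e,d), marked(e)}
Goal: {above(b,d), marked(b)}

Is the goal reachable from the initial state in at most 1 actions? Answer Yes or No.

No

1. bind(e)  →  {above(e,b), clear(e), inpos(c,b), inpos(e,b), inpos(e,d), inpos(e,e)}
2. flip(b,e)  →  {above(e,b), above(e,e), inpos(c,b), inpos(e,b), inpos(e,d), inpos(e,e), marked(b)}
3. tag(b,d)  →  {above(b,d), above(e,b), above(e,e), inpos(b,b), inpos(c,b), inpos(e,b), inpos(e,d), inpos(e,e), marked(b)}
optimal plan length = 3; 3 > 1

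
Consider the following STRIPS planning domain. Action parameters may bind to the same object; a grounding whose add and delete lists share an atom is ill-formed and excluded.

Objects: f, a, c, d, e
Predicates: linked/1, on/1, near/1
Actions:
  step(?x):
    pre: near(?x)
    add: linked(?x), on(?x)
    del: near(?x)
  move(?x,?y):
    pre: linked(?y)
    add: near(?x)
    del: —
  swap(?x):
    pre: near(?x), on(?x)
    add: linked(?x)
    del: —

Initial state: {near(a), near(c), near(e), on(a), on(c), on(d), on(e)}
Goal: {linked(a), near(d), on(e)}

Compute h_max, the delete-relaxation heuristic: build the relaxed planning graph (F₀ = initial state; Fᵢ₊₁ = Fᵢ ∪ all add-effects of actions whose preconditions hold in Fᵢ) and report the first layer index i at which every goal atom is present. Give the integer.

2

F0 = init (7 atoms)
F1 = F0 ∪ {linked(a), linked(c), linked(e)}  (10 atoms)
F2 = F1 ∪ {near(d), near(f)}  (12 atoms)
goal ⊆ F2  ⇒  h_max = 2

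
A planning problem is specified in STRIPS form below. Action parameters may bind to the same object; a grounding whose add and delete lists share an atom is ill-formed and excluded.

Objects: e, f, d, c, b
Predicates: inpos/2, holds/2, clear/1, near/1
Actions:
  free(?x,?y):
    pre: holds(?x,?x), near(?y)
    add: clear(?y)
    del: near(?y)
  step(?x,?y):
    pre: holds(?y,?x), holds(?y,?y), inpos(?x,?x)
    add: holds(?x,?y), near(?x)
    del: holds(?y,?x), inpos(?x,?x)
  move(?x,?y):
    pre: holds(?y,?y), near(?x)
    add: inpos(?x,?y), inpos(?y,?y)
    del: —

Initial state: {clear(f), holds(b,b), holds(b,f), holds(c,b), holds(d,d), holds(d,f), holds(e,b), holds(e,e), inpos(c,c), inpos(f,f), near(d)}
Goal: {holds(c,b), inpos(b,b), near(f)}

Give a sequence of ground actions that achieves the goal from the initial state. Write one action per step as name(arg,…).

1. step(f,d)  →  {clear(f), holds(b,b), holds(b,f), holds(c,b), holds(d,d), holds(e,b), holds(e,e), holds(f,d), inpos(c,c), near(d), near(f)}
2. move(f,b)  →  {clear(f), holds(b,b), holds(b,f), holds(c,b), holds(d,d), holds(e,b), holds(e,e), holds(f,d), inpos(b,b), inpos(c,c), inpos(f,b), near(d), near(f)}

step(f,d); move(f,b)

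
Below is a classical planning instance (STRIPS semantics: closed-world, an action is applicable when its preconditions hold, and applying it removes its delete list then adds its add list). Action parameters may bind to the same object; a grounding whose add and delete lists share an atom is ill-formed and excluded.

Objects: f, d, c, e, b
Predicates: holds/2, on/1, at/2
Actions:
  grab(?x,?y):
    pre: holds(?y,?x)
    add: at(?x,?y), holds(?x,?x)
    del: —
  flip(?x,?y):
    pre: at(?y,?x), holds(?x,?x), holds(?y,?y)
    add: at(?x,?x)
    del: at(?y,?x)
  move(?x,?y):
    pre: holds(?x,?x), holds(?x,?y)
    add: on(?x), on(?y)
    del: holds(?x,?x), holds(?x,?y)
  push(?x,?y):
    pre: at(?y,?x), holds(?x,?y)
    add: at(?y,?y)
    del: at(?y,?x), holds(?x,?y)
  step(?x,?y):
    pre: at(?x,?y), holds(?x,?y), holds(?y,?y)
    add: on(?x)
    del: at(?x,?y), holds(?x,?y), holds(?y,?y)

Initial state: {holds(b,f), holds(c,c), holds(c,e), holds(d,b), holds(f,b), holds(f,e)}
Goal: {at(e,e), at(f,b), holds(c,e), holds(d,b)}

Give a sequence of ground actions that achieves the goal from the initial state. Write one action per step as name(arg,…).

1. grab(f,b)  →  {at(f,b), holds(b,f), holds(c,c), holds(c,e), holds(d,b), holds(f,b), holds(f,e), holds(f,f)}
2. grab(e,f)  →  {at(e,f), at(f,b), holds(b,f), holds(c,c), holds(c,e), holds(d,b), holds(e,e), holds(f,b), holds(f,e), holds(f,f)}
3. grab(e,e)  →  {at(e,e), at(e,f), at(f,b), holds(b,f), holds(c,c), holds(c,e), holds(d,b), holds(e,e), holds(f,b), holds(f,e), holds(f,f)}

grab(f,b); grab(e,f); grab(e,e)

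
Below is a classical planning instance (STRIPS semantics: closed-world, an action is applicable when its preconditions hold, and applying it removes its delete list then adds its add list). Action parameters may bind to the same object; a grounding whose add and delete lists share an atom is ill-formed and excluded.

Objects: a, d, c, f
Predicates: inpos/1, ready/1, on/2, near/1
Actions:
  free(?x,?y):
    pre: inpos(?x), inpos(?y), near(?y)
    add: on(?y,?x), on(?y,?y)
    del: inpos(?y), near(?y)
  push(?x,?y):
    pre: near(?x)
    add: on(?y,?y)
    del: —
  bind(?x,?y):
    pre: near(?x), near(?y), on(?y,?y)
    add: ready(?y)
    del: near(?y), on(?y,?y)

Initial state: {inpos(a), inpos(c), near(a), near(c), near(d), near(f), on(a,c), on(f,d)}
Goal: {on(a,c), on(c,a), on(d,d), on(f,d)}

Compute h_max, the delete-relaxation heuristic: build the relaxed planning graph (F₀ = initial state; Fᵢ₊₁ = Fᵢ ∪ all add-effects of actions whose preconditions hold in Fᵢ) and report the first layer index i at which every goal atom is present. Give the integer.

F0 = init (8 atoms)
F1 = F0 ∪ {on(a,a), on(c,a), on(c,c), on(d,d), on(f,f)}  (13 atoms)
goal ⊆ F1  ⇒  h_max = 1

1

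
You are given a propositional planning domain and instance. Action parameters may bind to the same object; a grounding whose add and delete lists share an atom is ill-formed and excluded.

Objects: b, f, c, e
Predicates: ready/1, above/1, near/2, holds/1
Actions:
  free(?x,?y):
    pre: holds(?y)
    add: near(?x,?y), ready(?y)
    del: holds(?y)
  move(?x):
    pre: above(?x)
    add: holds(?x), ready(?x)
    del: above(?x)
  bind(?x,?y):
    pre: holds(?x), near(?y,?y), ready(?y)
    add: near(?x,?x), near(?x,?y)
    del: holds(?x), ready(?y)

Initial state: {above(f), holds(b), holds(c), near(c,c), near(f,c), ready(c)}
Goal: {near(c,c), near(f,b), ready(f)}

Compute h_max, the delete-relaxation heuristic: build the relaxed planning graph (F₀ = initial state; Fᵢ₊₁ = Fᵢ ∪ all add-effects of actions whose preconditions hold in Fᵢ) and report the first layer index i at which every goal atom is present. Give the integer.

F0 = init (6 atoms)
F1 = F0 ∪ {holds(f), near(b,b), near(b,c), near(c,b), near(e,b), near(e,c), near(f,b), ready(b), ready(f)}  (15 atoms)
goal ⊆ F1  ⇒  h_max = 1

1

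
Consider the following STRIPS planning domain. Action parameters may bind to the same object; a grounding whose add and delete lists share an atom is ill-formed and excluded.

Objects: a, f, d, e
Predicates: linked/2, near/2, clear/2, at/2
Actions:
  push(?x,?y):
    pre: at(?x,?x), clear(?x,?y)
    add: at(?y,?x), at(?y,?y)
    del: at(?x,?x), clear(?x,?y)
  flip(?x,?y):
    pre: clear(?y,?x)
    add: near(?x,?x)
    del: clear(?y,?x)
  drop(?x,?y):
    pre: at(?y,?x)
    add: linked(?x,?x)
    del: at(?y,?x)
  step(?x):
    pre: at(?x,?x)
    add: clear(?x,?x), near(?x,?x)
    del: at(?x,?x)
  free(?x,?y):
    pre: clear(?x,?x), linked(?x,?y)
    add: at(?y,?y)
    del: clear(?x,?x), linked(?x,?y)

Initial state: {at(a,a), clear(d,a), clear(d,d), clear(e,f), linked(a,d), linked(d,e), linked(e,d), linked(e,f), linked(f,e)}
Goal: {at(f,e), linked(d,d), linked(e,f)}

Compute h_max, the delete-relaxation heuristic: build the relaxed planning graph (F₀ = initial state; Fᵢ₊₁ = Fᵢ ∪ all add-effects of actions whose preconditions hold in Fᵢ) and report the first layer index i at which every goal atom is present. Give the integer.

F0 = init (9 atoms)
F1 = F0 ∪ {at(e,e), clear(a,a), linked(a,a), near(a,a), near(d,d), near(f,f)}  (15 atoms)
F2 = F1 ∪ {at(d,d), at(f,e), at(f,f), clear(e,e), linked(e,e), near(e,e)}  (21 atoms)
F3 = F2 ∪ {at(a,d), clear(f,f), linked(d,d), linked(f,f)}  (25 atoms)
goal ⊆ F3  ⇒  h_max = 3

3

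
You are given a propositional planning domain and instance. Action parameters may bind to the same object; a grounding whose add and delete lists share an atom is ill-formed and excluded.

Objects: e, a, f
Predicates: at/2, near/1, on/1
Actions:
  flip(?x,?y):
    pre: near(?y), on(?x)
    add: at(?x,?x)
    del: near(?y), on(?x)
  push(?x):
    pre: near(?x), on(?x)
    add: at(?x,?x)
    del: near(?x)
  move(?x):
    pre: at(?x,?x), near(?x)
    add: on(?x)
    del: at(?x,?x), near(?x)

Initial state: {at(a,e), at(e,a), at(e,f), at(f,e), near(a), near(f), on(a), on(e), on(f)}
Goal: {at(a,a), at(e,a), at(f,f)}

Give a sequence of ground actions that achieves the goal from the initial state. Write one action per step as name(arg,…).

1. flip(a,a)  →  {at(a,a), at(a,e), at(e,a), at(e,f), at(f,e), near(f), on(e), on(f)}
2. flip(f,f)  →  {at(a,a), at(a,e), at(e,a), at(e,f), at(f,e), at(f,f), on(e)}

flip(a,a); flip(f,f)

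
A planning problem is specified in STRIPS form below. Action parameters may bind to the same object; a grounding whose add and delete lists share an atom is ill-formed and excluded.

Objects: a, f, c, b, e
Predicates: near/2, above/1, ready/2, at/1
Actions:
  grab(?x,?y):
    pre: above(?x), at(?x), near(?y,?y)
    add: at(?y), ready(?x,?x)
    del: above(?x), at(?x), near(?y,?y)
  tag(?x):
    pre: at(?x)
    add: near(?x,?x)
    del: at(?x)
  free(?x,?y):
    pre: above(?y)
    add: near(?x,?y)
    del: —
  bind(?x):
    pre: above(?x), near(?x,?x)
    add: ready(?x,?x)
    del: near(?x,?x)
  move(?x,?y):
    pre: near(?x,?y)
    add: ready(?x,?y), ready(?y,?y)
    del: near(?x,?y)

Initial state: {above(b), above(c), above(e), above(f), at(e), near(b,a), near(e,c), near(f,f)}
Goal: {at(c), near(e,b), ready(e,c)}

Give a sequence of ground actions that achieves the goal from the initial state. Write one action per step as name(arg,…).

1. free(c,c)  →  {above(b), above(c), above(e), above(f), at(e), near(b,a), near(c,c), near(e,c), near(f,f)}
2. grab(e,c)  →  {above(b), above(c), above(f), at(c), near(b,a), near(e,c), near(f,f), ready(e,e)}
3. free(e,b)  →  {above(b), above(c), above(f), at(c), near(b,a), near(e,b), near(e,c), near(f,f), ready(e,e)}
4. move(e,c)  →  {above(b), above(c), above(f), at(c), near(b,a), near(e,b), near(f,f), ready(c,c), ready(e,c), ready(e,e)}

free(c,c); grab(e,c); free(e,b); move(e,c)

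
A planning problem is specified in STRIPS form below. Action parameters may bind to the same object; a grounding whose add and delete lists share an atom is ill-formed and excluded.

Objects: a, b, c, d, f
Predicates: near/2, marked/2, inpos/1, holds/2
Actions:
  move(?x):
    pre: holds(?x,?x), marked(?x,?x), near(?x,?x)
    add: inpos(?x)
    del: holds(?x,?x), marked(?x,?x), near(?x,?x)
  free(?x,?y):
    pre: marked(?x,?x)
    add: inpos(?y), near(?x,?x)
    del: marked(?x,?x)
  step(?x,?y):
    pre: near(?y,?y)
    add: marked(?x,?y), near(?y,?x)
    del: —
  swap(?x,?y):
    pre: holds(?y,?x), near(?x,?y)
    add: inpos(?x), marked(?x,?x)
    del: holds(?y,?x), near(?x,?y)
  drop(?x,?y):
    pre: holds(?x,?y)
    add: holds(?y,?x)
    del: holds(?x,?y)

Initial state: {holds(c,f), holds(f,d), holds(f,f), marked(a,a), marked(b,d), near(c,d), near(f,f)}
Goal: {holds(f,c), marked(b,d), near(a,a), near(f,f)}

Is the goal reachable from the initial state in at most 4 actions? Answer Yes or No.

1. free(a,a)  →  {holds(c,f), holds(f,d), holds(f,f), inpos(a), marked(b,d), near(a,a), near(c,d), near(f,f)}
2. drop(c,f)  →  {holds(f,c), holds(f,d), holds(f,f), inpos(a), marked(b,d), near(a,a), near(c,d), near(f,f)}
optimal plan length = 2; 2 ≤ 4

Yes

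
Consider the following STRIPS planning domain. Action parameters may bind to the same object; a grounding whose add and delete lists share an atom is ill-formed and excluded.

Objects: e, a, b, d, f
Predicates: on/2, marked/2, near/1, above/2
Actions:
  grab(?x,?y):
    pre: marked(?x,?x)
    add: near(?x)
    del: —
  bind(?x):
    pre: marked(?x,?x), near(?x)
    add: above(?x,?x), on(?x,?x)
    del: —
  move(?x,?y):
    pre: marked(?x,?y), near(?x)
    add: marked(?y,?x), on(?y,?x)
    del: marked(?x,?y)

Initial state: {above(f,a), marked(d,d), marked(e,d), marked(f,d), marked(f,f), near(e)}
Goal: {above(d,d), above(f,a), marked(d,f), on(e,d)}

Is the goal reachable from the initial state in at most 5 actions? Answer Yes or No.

1. grab(d,e)  →  {above(f,a), marked(d,d), marked(e,d), marked(f,d), marked(f,f), near(d), near(e)}
2. grab(f,e)  →  {above(f,a), marked(d,d), marked(e,d), marked(f,d), marked(f,f), near(d), near(e), near(f)}
3. bind(d)  →  {above(d,d), above(f,a), marked(d,d), marked(e,d), marked(f,d), marked(f,f), near(d), near(e), near(f), on(d,d)}
4. move(e,d)  →  {above(d,d), above(f,a), marked(d,d), marked(d,e), marked(f,d), marked(f,f), near(d), near(e), near(f), on(d,d), on(d,e)}
5. move(d,e)  →  {above(d,d), above(f,a), marked(d,d), marked(e,d), marked(f,d), marked(f,f), near(d), near(e), near(f), on(d,d), on(d,e), on(e,d)}
6. move(f,d)  →  {above(d,d), above(f,a), marked(d,d), marked(d,f), marked(e,d), marked(f,f), near(d), near(e), near(f), on(d,d), on(d,e), on(d,f), on(e,d)}
optimal plan length = 6; 6 > 5

No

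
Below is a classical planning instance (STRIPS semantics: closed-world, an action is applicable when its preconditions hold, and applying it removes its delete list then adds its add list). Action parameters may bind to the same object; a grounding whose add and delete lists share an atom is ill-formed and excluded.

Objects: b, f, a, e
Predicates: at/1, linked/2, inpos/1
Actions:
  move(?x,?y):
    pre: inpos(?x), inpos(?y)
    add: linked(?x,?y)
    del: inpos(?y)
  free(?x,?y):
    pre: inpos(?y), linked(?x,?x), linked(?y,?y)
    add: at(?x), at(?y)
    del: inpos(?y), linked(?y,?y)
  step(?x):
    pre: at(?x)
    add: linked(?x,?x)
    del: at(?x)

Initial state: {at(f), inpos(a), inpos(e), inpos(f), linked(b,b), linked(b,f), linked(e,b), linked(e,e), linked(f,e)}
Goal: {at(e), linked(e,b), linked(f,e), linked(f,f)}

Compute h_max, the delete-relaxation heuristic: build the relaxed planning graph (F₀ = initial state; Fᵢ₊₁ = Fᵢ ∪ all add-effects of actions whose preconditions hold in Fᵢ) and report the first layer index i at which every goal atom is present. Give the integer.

F0 = init (9 atoms)
F1 = F0 ∪ {at(b), at(e), linked(a,a), linked(a,e), linked(a,f), linked(e,a), linked(e,f), linked(f,a), linked(f,f)}  (18 atoms)
goal ⊆ F1  ⇒  h_max = 1

1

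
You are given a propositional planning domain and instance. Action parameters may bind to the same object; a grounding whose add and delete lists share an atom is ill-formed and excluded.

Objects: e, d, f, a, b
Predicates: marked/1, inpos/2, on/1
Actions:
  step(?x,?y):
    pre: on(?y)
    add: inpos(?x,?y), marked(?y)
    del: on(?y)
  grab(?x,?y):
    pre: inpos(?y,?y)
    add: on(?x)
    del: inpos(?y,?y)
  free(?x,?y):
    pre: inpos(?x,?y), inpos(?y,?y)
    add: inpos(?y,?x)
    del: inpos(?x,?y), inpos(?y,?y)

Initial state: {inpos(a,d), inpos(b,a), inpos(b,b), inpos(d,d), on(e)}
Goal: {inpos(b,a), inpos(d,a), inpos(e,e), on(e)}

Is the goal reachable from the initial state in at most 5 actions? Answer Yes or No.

1. step(e,e)  →  {inpos(a,d), inpos(b,a), inpos(b,b), inpos(d,d), inpos(e,e), marked(e)}
2. grab(e,b)  →  {inpos(a,d), inpos(b,a), inpos(d,d), inpos(e,e), marked(e), on(e)}
3. free(a,d)  →  {inpos(b,a), inpos(d,a), inpos(e,e), marked(e), on(e)}
optimal plan length = 3; 3 ≤ 5

Yes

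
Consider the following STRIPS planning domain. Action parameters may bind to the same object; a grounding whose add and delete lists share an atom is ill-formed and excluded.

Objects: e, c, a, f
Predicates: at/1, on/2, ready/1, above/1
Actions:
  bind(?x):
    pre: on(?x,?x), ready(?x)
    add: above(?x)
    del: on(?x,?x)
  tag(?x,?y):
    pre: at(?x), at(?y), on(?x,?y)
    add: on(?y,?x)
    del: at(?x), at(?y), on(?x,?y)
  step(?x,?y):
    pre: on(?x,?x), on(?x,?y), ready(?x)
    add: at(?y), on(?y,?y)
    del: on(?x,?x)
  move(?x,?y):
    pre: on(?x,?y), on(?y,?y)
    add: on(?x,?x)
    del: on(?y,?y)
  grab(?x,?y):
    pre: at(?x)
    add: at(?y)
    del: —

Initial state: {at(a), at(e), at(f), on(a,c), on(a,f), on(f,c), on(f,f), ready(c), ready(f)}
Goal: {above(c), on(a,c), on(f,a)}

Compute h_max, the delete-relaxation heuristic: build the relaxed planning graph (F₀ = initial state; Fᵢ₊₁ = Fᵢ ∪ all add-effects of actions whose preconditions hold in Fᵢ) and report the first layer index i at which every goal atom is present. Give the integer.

2

F0 = init (9 atoms)
F1 = F0 ∪ {above(f), at(c), on(a,a), on(c,c), on(f,a)}  (14 atoms)
F2 = F1 ∪ {above(c), on(c,a), on(c,f)}  (17 atoms)
goal ⊆ F2  ⇒  h_max = 2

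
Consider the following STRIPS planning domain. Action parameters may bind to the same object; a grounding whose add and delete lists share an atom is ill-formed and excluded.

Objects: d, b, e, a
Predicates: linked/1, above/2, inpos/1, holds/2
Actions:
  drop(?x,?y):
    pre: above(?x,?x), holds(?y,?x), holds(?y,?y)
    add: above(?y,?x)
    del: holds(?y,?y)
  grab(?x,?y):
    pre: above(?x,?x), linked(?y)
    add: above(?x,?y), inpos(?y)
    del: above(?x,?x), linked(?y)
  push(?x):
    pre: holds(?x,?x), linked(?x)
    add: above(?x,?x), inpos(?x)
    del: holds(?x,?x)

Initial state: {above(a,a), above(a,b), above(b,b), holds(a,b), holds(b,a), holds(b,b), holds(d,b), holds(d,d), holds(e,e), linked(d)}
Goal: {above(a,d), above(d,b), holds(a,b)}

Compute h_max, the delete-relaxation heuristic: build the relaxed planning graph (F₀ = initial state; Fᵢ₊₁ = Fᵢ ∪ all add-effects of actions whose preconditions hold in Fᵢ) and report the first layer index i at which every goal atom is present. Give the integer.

1

F0 = init (10 atoms)
F1 = F0 ∪ {above(a,d), above(b,a), above(b,d), above(d,b), above(d,d), inpos(d)}  (16 atoms)
goal ⊆ F1  ⇒  h_max = 1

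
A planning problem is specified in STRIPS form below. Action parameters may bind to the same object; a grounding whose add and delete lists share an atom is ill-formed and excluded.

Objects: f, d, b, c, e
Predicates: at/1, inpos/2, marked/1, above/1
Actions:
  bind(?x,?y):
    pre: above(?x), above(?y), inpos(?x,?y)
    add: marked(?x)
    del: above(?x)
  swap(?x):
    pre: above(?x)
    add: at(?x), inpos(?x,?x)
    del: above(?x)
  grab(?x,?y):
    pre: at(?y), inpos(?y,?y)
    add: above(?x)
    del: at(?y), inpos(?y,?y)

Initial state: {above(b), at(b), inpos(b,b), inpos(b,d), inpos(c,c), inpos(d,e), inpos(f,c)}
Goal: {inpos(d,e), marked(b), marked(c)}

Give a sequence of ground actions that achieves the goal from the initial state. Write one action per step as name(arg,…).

1. bind(b,b)  →  {at(b), inpos(b,b), inpos(b,d), inpos(c,c), inpos(d,e), inpos(f,c), marked(b)}
2. grab(c,b)  →  {above(c), inpos(b,d), inpos(c,c), inpos(d,e), inpos(f,c), marked(b)}
3. bind(c,c)  →  {inpos(b,d), inpos(c,c), inpos(d,e), inpos(f,c), marked(b), marked(c)}

bind(b,b); grab(c,b); bind(c,c)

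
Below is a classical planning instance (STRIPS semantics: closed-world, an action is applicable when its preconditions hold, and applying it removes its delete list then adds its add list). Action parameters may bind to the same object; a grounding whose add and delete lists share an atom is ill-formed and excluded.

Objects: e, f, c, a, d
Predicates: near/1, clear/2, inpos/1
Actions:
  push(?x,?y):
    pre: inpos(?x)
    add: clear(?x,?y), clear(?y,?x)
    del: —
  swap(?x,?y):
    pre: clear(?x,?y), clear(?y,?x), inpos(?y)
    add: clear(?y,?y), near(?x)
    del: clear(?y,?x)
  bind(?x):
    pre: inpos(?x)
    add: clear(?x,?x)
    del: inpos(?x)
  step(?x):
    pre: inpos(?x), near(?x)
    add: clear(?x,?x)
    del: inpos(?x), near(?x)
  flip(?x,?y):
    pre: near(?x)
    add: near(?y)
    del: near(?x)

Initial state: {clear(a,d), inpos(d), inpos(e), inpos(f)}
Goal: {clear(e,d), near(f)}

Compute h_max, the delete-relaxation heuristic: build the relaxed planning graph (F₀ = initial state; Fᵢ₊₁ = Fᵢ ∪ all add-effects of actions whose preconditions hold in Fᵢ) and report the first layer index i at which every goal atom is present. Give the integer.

F0 = init (4 atoms)
F1 = F0 ∪ {clear(a,e), clear(a,f), clear(c,d), clear(c,e), clear(c,f), clear(d,a), clear(d,c), clear(d,d), clear(d,e), clear(d,f), clear(e,a), clear(e,c), clear(e,d), clear(e,e), clear(e,f), clear(f,a), clear(f,c), clear(f,d), clear(f,e), clear(f,f)}  (24 atoms)
F2 = F1 ∪ {near(a), near(c), near(d), near(e), near(f)}  (29 atoms)
goal ⊆ F2  ⇒  h_max = 2

2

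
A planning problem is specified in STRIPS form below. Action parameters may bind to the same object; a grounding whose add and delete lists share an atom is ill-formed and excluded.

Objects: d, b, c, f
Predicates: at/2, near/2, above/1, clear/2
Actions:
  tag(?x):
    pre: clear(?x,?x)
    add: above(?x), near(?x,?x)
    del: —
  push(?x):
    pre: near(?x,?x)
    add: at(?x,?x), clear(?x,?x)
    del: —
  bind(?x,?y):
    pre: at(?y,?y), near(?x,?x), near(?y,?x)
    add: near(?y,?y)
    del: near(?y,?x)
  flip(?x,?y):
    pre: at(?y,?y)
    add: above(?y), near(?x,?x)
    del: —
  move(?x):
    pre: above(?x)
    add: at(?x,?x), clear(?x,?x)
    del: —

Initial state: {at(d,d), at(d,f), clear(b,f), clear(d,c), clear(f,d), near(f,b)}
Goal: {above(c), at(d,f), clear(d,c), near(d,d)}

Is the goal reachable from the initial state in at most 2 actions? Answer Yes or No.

No

1. flip(c,d)  →  {above(d), at(d,d), at(d,f), clear(b,f), clear(d,c), clear(f,d), near(c,c), near(f,b)}
2. push(c)  →  {above(d), at(c,c), at(d,d), at(d,f), clear(b,f), clear(c,c), clear(d,c), clear(f,d), near(c,c), near(f,b)}
3. flip(d,c)  →  {above(c), above(d), at(c,c), at(d,d), at(d,f), clear(b,f), clear(c,c), clear(d,c), clear(f,d), near(c,c), near(d,d), near(f,b)}
optimal plan length = 3; 3 > 2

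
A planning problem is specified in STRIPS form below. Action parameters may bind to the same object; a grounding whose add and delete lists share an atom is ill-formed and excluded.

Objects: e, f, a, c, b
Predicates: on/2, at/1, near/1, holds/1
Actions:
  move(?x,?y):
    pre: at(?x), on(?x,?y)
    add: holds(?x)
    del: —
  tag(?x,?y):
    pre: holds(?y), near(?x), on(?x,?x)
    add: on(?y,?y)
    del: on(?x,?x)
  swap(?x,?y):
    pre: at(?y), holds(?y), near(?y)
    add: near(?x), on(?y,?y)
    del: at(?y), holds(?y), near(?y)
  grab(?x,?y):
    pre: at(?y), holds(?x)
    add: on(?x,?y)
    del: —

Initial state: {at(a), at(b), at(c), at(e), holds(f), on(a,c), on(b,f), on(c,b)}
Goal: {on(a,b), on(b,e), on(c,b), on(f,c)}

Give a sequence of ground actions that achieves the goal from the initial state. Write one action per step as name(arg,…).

1. move(a,c)  →  {at(a), at(b), at(c), at(e), holds(a), holds(f), on(a,c), on(b,f), on(c,b)}
2. move(b,f)  →  {at(a), at(b), at(c), at(e), holds(a), holds(b), holds(f), on(a,c), on(b,f), on(c,b)}
3. grab(f,c)  →  {at(a), at(b), at(c), at(e), holds(a), holds(b), holds(f), on(a,c), on(b,f), on(c,b), on(f,c)}
4. grab(a,b)  →  {at(a), at(b), at(c), at(e), holds(a), holds(b), holds(f), on(a,b), on(a,c), on(b,f), on(c,b), on(f,c)}
5. grab(b,e)  →  {at(a), at(b), at(c), at(e), holds(a), holds(b), holds(f), on(a,b), on(a,c), on(b,e), on(b,f), on(c,b), on(f,c)}

move(a,c); move(b,f); grab(f,c); grab(a,b); grab(b,e)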